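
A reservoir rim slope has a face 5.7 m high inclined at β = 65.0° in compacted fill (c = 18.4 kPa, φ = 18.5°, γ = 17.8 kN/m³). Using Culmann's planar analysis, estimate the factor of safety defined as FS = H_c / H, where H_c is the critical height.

FS = 2.00

H_c = (4c/γ) · sinβ cosφ / [1 − cos(β − φ)]
    = (4·18.4/17.8) · sin65.0°·cos18.5° / [1 − cos46.5°]
    = 4.135 · 0.8595 / 0.3116 = 11.40 m
FS = H_c / H = 11.40 / 5.7 = 2.001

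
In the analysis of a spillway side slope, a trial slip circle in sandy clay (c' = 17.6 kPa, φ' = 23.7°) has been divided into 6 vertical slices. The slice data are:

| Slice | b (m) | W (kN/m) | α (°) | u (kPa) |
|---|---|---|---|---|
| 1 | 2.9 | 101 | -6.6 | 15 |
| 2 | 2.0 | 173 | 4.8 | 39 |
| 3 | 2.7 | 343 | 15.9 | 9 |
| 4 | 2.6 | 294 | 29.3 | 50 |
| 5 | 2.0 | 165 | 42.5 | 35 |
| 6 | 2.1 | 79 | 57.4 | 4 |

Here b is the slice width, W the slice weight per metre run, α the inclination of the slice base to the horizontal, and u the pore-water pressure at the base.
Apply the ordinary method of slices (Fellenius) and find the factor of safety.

Ordinary method of slices: FS = Σ[c'·Δl_i + (W_i cosα_i − u_i·Δl_i)·tanφ'] / Σ W_i sinα_i, with Δl_i = b_i / cosα_i.
Slice 1: Δl = 2.9/cos(-6.6°) = 2.919 m; N'_1 = 101·cos(-6.6°) − 15·2.919 = 56.5; c'Δl = 51.38; W sinα = -11.6
Slice 2: Δl = 2.0/cos4.8° = 2.007 m; N'_2 = 173·cos4.8° − 39·2.007 = 94.1; c'Δl = 35.32; W sinα = 14.5
Slice 3: Δl = 2.7/cos15.9° = 2.807 m; N'_3 = 343·cos15.9° − 9·2.807 = 304.6; c'Δl = 49.41; W sinα = 94.0
Slice 4: Δl = 2.6/cos29.3° = 2.981 m; N'_4 = 294·cos29.3° − 50·2.981 = 107.3; c'Δl = 52.47; W sinα = 143.9
Slice 5: Δl = 2.0/cos42.5° = 2.713 m; N'_5 = 165·cos42.5° − 35·2.713 = 26.7; c'Δl = 47.74; W sinα = 111.5
Slice 6: Δl = 2.1/cos57.4° = 3.898 m; N'_6 = 79·cos57.4° − 4·3.898 = 27.0; c'Δl = 68.60; W sinα = 66.6
Σc'Δl = 304.9 kN/m; ΣN' = 616.3 kN/m; ΣW sinα = 418.7 kN/m
Resisting = 304.9 + 616.3·tan23.7° = 304.9 + 270.5 = 575.5 kN/m
FS = 575.5 / 418.7 = 1.374

FS = 1.37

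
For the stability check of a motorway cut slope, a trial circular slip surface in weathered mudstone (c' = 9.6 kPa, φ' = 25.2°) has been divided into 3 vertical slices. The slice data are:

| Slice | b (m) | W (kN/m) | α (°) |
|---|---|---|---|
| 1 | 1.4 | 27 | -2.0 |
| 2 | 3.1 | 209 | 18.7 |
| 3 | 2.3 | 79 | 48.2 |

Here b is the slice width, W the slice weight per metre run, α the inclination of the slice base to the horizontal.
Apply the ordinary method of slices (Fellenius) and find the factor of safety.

FS = 1.67

Ordinary method of slices: FS = Σ[c'·Δl_i + (W_i cosα_i)·tanφ'] / Σ W_i sinα_i, with Δl_i = b_i / cosα_i.
Slice 1: Δl = 1.4/cos(-2.0°) = 1.401 m; N'_1 = 27·cos(-2.0°) = 27.0; c'Δl = 13.45; W sinα = -0.9
Slice 2: Δl = 3.1/cos18.7° = 3.273 m; N'_2 = 209·cos18.7° = 198.0; c'Δl = 31.42; W sinα = 67.0
Slice 3: Δl = 2.3/cos48.2° = 3.451 m; N'_3 = 79·cos48.2° = 52.7; c'Δl = 33.13; W sinα = 58.9
Σc'Δl = 78.0 kN/m; ΣN' = 277.6 kN/m; ΣW sinα = 125.0 kN/m
Resisting = 78.0 + 277.6·tan25.2° = 78.0 + 130.6 = 208.6 kN/m
FS = 208.6 / 125.0 = 1.670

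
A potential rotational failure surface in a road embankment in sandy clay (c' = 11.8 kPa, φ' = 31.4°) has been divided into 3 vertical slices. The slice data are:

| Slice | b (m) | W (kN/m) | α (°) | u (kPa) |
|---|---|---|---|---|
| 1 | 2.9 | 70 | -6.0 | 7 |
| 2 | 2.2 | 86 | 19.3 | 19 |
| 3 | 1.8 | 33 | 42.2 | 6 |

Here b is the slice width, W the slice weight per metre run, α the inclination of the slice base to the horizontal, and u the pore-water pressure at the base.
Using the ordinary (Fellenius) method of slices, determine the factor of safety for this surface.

FS = 3.45

Ordinary method of slices: FS = Σ[c'·Δl_i + (W_i cosα_i − u_i·Δl_i)·tanφ'] / Σ W_i sinα_i, with Δl_i = b_i / cosα_i.
Slice 1: Δl = 2.9/cos(-6.0°) = 2.916 m; N'_1 = 70·cos(-6.0°) − 7·2.916 = 49.2; c'Δl = 34.41; W sinα = -7.3
Slice 2: Δl = 2.2/cos19.3° = 2.331 m; N'_2 = 86·cos19.3° − 19·2.331 = 36.9; c'Δl = 27.51; W sinα = 28.4
Slice 3: Δl = 1.8/cos42.2° = 2.430 m; N'_3 = 33·cos42.2° − 6·2.430 = 9.9; c'Δl = 28.67; W sinα = 22.2
Σc'Δl = 90.6 kN/m; ΣN' = 96.0 kN/m; ΣW sinα = 43.3 kN/m
Resisting = 90.6 + 96.0·tan31.4° = 90.6 + 58.6 = 149.2 kN/m
FS = 149.2 / 43.3 = 3.447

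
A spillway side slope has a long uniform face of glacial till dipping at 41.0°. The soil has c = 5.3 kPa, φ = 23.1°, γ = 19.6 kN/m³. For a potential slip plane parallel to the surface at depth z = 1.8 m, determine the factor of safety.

FS = 0.79

For an infinite slope with a slip plane parallel to the surface (no pore pressure): FS = [c + γz cos²β tanφ] / [γz sinβ cosβ].
γz = 19.6·1.8 = 35.28 kN/m²
Numerator = 5.3 + 35.28·cos²41.0°·tan23.1° = 5.3 + 35.28·0.5696·0.4265 = 13.871 kPa
Denominator = 35.28·sin41.0°·cos41.0° = 35.28·0.6561·0.7547 = 17.468 kPa
FS = 13.871 / 17.468 = 0.794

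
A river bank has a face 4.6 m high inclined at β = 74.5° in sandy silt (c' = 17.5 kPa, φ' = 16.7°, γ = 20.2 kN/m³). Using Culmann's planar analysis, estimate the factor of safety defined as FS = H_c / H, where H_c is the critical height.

FS = 1.49

H_c = (4c'/γ) · sinβ cosφ' / [1 − cos(β − φ')]
    = (4·17.5/20.2) · sin74.5°·cos16.7° / [1 − cos57.8°]
    = 3.465 · 0.9230 / 0.4671 = 6.85 m
FS = H_c / H = 6.85 / 4.6 = 1.489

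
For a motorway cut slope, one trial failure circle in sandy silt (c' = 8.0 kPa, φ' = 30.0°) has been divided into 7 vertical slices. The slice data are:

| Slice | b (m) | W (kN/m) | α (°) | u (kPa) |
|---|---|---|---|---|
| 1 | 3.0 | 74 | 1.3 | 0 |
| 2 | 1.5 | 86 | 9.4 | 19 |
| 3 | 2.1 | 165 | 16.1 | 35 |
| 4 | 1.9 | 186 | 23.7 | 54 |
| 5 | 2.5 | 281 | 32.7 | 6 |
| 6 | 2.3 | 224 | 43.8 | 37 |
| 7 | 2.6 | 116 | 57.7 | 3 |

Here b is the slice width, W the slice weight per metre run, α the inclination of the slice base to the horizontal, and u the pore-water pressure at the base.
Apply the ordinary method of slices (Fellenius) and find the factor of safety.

Ordinary method of slices: FS = Σ[c'·Δl_i + (W_i cosα_i − u_i·Δl_i)·tanφ'] / Σ W_i sinα_i, with Δl_i = b_i / cosα_i.
Slice 1: Δl = 3.0/cos1.3° = 3.001 m; N'_1 = 74·cos1.3° − 0·3.001 = 74.0; c'Δl = 24.01; W sinα = 1.7
Slice 2: Δl = 1.5/cos9.4° = 1.520 m; N'_2 = 86·cos9.4° − 19·1.520 = 56.0; c'Δl = 12.16; W sinα = 14.0
Slice 3: Δl = 2.1/cos16.1° = 2.186 m; N'_3 = 165·cos16.1° − 35·2.186 = 82.0; c'Δl = 17.49; W sinα = 45.8
Slice 4: Δl = 1.9/cos23.7° = 2.075 m; N'_4 = 186·cos23.7° − 54·2.075 = 58.3; c'Δl = 16.60; W sinα = 74.8
Slice 5: Δl = 2.5/cos32.7° = 2.971 m; N'_5 = 281·cos32.7° − 6·2.971 = 218.6; c'Δl = 23.77; W sinα = 151.8
Slice 6: Δl = 2.3/cos43.8° = 3.187 m; N'_6 = 224·cos43.8° − 37·3.187 = 43.8; c'Δl = 25.49; W sinα = 155.0
Slice 7: Δl = 2.6/cos57.7° = 4.866 m; N'_7 = 116·cos57.7° − 3·4.866 = 47.4; c'Δl = 38.93; W sinα = 98.1
Σc'Δl = 158.4 kN/m; ΣN' = 580.0 kN/m; ΣW sinα = 541.1 kN/m
Resisting = 158.4 + 580.0·tan30.0° = 158.4 + 334.9 = 493.3 kN/m
FS = 493.3 / 541.1 = 0.912

FS = 0.91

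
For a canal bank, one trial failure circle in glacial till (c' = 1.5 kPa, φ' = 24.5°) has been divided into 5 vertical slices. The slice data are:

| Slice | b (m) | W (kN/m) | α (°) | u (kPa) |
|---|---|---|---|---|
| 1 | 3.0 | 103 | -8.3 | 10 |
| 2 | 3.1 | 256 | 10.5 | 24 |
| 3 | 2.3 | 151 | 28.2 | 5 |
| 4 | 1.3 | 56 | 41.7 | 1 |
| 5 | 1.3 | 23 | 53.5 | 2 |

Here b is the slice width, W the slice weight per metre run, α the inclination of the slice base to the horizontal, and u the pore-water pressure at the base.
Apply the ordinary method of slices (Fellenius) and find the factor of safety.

Ordinary method of slices: FS = Σ[c'·Δl_i + (W_i cosα_i − u_i·Δl_i)·tanφ'] / Σ W_i sinα_i, with Δl_i = b_i / cosα_i.
Slice 1: Δl = 3.0/cos(-8.3°) = 3.032 m; N'_1 = 103·cos(-8.3°) − 10·3.032 = 71.6; c'Δl = 4.55; W sinα = -14.9
Slice 2: Δl = 3.1/cos10.5° = 3.153 m; N'_2 = 256·cos10.5° − 24·3.153 = 176.0; c'Δl = 4.73; W sinα = 46.7
Slice 3: Δl = 2.3/cos28.2° = 2.610 m; N'_3 = 151·cos28.2° − 5·2.610 = 120.0; c'Δl = 3.91; W sinα = 71.4
Slice 4: Δl = 1.3/cos41.7° = 1.741 m; N'_4 = 56·cos41.7° − 1·1.741 = 40.1; c'Δl = 2.61; W sinα = 37.3
Slice 5: Δl = 1.3/cos53.5° = 2.186 m; N'_5 = 23·cos53.5° − 2·2.186 = 9.3; c'Δl = 3.28; W sinα = 18.5
Σc'Δl = 19.1 kN/m; ΣN' = 417.1 kN/m; ΣW sinα = 158.9 kN/m
Resisting = 19.1 + 417.1·tan24.5° = 19.1 + 190.1 = 209.1 kN/m
FS = 209.1 / 158.9 = 1.316

FS = 1.32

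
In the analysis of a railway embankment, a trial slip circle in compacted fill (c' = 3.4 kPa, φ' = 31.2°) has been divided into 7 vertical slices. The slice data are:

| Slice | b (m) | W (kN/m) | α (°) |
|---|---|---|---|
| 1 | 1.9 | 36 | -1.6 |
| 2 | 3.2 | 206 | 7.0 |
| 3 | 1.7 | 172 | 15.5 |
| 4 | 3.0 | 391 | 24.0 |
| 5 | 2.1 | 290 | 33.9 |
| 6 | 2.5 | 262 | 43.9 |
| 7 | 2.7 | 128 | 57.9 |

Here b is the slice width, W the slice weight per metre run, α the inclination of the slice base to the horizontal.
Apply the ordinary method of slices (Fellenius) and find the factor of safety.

FS = 1.23

Ordinary method of slices: FS = Σ[c'·Δl_i + (W_i cosα_i)·tanφ'] / Σ W_i sinα_i, with Δl_i = b_i / cosα_i.
Slice 1: Δl = 1.9/cos(-1.6°) = 1.901 m; N'_1 = 36·cos(-1.6°) = 36.0; c'Δl = 6.46; W sinα = -1.0
Slice 2: Δl = 3.2/cos7.0° = 3.224 m; N'_2 = 206·cos7.0° = 204.5; c'Δl = 10.96; W sinα = 25.1
Slice 3: Δl = 1.7/cos15.5° = 1.764 m; N'_3 = 172·cos15.5° = 165.7; c'Δl = 6.00; W sinα = 46.0
Slice 4: Δl = 3.0/cos24.0° = 3.284 m; N'_4 = 391·cos24.0° = 357.2; c'Δl = 11.17; W sinα = 159.0
Slice 5: Δl = 2.1/cos33.9° = 2.530 m; N'_5 = 290·cos33.9° = 240.7; c'Δl = 8.60; W sinα = 161.7
Slice 6: Δl = 2.5/cos43.9° = 3.470 m; N'_6 = 262·cos43.9° = 188.8; c'Δl = 11.80; W sinα = 181.7
Slice 7: Δl = 2.7/cos57.9° = 5.081 m; N'_7 = 128·cos57.9° = 68.0; c'Δl = 17.28; W sinα = 108.4
Σc'Δl = 72.3 kN/m; ΣN' = 1260.9 kN/m; ΣW sinα = 680.9 kN/m
Resisting = 72.3 + 1260.9·tan31.2° = 72.3 + 763.6 = 835.9 kN/m
FS = 835.9 / 680.9 = 1.228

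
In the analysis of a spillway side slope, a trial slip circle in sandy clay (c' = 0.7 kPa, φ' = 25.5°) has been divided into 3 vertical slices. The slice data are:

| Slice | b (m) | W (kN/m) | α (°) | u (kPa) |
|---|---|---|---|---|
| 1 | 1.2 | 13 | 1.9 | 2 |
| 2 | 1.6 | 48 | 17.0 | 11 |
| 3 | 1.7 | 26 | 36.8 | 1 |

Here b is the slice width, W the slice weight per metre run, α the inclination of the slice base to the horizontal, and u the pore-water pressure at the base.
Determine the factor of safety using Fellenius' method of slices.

Ordinary method of slices: FS = Σ[c'·Δl_i + (W_i cosα_i − u_i·Δl_i)·tanφ'] / Σ W_i sinα_i, with Δl_i = b_i / cosα_i.
Slice 1: Δl = 1.2/cos1.9° = 1.201 m; N'_1 = 13·cos1.9° − 2·1.201 = 10.6; c'Δl = 0.84; W sinα = 0.4
Slice 2: Δl = 1.6/cos17.0° = 1.673 m; N'_2 = 48·cos17.0° − 11·1.673 = 27.5; c'Δl = 1.17; W sinα = 14.0
Slice 3: Δl = 1.7/cos36.8° = 2.123 m; N'_3 = 26·cos36.8° − 1·2.123 = 18.7; c'Δl = 1.49; W sinα = 15.6
Σc'Δl = 3.5 kN/m; ΣN' = 56.8 kN/m; ΣW sinα = 30.0 kN/m
Resisting = 3.5 + 56.8·tan25.5° = 3.5 + 27.1 = 30.6 kN/m
FS = 30.6 / 30.0 = 1.018

FS = 1.02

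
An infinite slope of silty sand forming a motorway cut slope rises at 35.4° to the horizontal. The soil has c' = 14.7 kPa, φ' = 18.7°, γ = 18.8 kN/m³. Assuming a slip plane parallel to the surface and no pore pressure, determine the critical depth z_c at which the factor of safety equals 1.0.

z_c = 3.16 m

Setting FS = 1.00 in FS = [c' + γz cos²β tanφ'] / [γz sinβ cosβ] and solving for z:
z = c' / [γ cosβ (FS·sinβ − cosβ·tanφ')]
  = 14.7 / [18.8·cos35.4°·(1.00·sin35.4° − cos35.4°·tan18.7°)]
  = 14.7 / [18.8·0.8151·(1.00·0.5793 − 0.8151·0.3385)]
  = 14.7 / 4.6491 = 3.162 m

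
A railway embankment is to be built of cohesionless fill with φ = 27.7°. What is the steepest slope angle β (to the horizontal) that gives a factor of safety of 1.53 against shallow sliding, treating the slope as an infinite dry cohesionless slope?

For an infinite dry cohesionless slope FS = tanφ/tanβ, so tanβ = tanφ / FS.
tanβ = tan27.7° / 1.53 = 0.5250 / 1.53 = 0.3431
β = arctan(0.3431) = 18.94°

β = 18.9°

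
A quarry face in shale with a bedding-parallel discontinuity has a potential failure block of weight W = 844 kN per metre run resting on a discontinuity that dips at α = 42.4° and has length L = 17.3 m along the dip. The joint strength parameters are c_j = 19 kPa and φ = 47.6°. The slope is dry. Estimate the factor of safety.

FS = 1.78

Resolving the block weight along and normal to the plane and applying the Mohr–Coulomb strength on the joint:
N' = W cosα = 844·cos42.4° = 623.3 kN/m
Driving force T = W sinα = 844·sin42.4° = 569.1 kN/m
Resisting force R = c_j·L + N'·tanφ = 19·17.3 + 623.3·tan47.6° = 328.7 + 682.6 = 1011.3 kN/m
FS = R / T = 1011.3 / 569.1 = 1.777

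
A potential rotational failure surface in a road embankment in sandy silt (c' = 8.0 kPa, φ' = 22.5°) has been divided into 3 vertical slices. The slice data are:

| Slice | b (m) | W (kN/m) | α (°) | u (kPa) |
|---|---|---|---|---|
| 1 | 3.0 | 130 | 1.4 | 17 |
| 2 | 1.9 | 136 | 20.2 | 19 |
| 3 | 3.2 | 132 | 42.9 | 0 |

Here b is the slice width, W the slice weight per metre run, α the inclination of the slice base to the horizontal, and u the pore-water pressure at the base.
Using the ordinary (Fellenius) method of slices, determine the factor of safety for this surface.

FS = 1.32

Ordinary method of slices: FS = Σ[c'·Δl_i + (W_i cosα_i − u_i·Δl_i)·tanφ'] / Σ W_i sinα_i, with Δl_i = b_i / cosα_i.
Slice 1: Δl = 3.0/cos1.4° = 3.001 m; N'_1 = 130·cos1.4° − 17·3.001 = 78.9; c'Δl = 24.01; W sinα = 3.2
Slice 2: Δl = 1.9/cos20.2° = 2.025 m; N'_2 = 136·cos20.2° − 19·2.025 = 89.2; c'Δl = 16.20; W sinα = 47.0
Slice 3: Δl = 3.2/cos42.9° = 4.368 m; N'_3 = 132·cos42.9° − 0·4.368 = 96.7; c'Δl = 34.95; W sinα = 89.9
Σc'Δl = 75.2 kN/m; ΣN' = 264.8 kN/m; ΣW sinα = 140.0 kN/m
Resisting = 75.2 + 264.8·tan22.5° = 75.2 + 109.7 = 184.8 kN/m
FS = 184.8 / 140.0 = 1.320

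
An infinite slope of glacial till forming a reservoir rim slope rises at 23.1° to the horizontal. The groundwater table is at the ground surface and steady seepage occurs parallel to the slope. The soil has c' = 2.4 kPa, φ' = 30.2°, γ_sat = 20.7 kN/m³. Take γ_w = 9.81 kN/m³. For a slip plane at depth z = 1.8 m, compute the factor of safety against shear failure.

FS = 0.90

With seepage parallel to the slope and the water table at the surface, the effective normal stress on the slip plane uses the buoyant unit weight γ' = γ_sat − γ_w while the driving shear stress uses γ_sat:
FS = [c' + γ' z cos²β tanφ'] / [γ_sat z sinβ cosβ]
γ' = 20.7 − 9.81 = 10.89 kN/m³
Numerator = 2.4 + 10.89·1.8·cos²23.1°·tan30.2° = 2.4 + 10.89·1.8·0.8461·0.5820 = 12.053 kPa
Denominator = 20.7·1.8·sin23.1°·cos23.1° = 20.7·1.8·0.3923·0.9198 = 13.446 kPa
FS = 12.053 / 13.446 = 0.896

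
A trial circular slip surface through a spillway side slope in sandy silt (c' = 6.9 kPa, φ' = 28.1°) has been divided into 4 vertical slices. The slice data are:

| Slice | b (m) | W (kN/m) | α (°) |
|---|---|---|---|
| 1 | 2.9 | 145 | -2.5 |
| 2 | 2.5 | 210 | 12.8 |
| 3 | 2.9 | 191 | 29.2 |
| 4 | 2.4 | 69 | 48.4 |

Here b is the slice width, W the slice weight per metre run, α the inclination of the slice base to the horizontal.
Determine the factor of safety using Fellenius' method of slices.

FS = 2.09

Ordinary method of slices: FS = Σ[c'·Δl_i + (W_i cosα_i)·tanφ'] / Σ W_i sinα_i, with Δl_i = b_i / cosα_i.
Slice 1: Δl = 2.9/cos(-2.5°) = 2.903 m; N'_1 = 145·cos(-2.5°) = 144.9; c'Δl = 20.03; W sinα = -6.3
Slice 2: Δl = 2.5/cos12.8° = 2.564 m; N'_2 = 210·cos12.8° = 204.8; c'Δl = 17.69; W sinα = 46.5
Slice 3: Δl = 2.9/cos29.2° = 3.322 m; N'_3 = 191·cos29.2° = 166.7; c'Δl = 22.92; W sinα = 93.2
Slice 4: Δl = 2.4/cos48.4° = 3.615 m; N'_4 = 69·cos48.4° = 45.8; c'Δl = 24.94; W sinα = 51.6
Σc'Δl = 85.6 kN/m; ΣN' = 562.2 kN/m; ΣW sinα = 185.0 kN/m
Resisting = 85.6 + 562.2·tan28.1° = 85.6 + 300.2 = 385.8 kN/m
FS = 385.8 / 185.0 = 2.085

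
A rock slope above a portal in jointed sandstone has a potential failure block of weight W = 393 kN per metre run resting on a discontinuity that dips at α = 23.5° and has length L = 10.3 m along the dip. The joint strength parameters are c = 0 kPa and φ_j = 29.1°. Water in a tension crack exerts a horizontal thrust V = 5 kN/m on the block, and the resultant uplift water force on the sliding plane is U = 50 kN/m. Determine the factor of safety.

FS = 1.06

Resolving the block weight along and normal to the plane and applying the Mohr–Coulomb strength on the joint:
N' = W cosα − U − V sinα = 393·cos23.5° − 50 − 5·sin23.5° = 308.4 kN/m
Driving force T = W sinα + V cosα = 393·sin23.5° + 5·cos23.5° = 161.3 kN/m
Resisting force R = c·L + N'·tanφ_j = 0·10.3 + 308.4·tan29.1° = 0.0 + 171.7 = 171.7 kN/m
FS = R / T = 171.7 / 161.3 = 1.064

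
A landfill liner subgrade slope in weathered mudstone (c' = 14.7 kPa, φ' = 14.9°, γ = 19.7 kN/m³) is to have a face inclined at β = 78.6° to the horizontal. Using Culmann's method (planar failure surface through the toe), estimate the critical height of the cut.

H_c = 5.08 m

Culmann's analysis gives the critical failure plane at α_cr = (β + φ')/2 = (78.6 + 14.9)/2 = 46.8°, and the critical height
H_c = (4c'/γ) · sinβ cosφ' / [1 − cos(β − φ')]
    = (4·14.7/19.7) · sin78.6°·cos14.9° / [1 − cos(63.7°)]
    = 2.985 · 0.9803·0.9664 / [1 − 0.4431]
    = 2.985 · 0.9473 / 0.5569
    = 5.08 m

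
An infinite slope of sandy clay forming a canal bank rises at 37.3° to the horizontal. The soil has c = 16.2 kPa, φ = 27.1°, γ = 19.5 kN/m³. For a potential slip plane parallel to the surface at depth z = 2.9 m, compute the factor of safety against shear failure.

FS = 1.27

For an infinite slope with a slip plane parallel to the surface (no pore pressure): FS = [c + γz cos²β tanφ] / [γz sinβ cosβ].
γz = 19.5·2.9 = 56.55 kN/m²
Numerator = 16.2 + 56.55·cos²37.3°·tan27.1° = 16.2 + 56.55·0.6328·0.5117 = 34.511 kPa
Denominator = 56.55·sin37.3°·cos37.3° = 56.55·0.6060·0.7955 = 27.260 kPa
FS = 34.511 / 27.260 = 1.266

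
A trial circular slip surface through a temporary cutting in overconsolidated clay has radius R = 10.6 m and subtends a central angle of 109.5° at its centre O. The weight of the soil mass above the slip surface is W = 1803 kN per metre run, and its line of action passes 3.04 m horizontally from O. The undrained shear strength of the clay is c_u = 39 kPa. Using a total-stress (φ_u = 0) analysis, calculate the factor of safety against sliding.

Taking moments about the centre O, the resisting moment is provided by the undrained shear strength acting along the arc:
Arc length L_a = R·θ = 10.6·(109.5°·π/180) = 10.6·1.9111 = 20.26 m
M_R = c_u·L_a·R = 39·20.26·10.6 = 8374.7 kN·m/m
M_D = W·d = 1803·3.04 = 5481.1 kN·m/m
FS = M_R / M_D = 8374.7 / 5481.1 = 1.528

FS = 1.53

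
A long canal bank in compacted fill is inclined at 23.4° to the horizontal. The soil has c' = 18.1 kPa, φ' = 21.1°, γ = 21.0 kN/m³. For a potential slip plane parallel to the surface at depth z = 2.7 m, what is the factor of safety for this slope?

For an infinite slope with a slip plane parallel to the surface (no pore pressure): FS = [c' + γz cos²β tanφ'] / [γz sinβ cosβ].
γz = 21.0·2.7 = 56.70 kN/m²
Numerator = 18.1 + 56.70·cos²23.4°·tan21.1° = 18.1 + 56.70·0.8423·0.3859 = 36.528 kPa
Denominator = 56.70·sin23.4°·cos23.4° = 56.70·0.3971·0.9178 = 20.666 kPa
FS = 36.528 / 20.666 = 1.768

FS = 1.77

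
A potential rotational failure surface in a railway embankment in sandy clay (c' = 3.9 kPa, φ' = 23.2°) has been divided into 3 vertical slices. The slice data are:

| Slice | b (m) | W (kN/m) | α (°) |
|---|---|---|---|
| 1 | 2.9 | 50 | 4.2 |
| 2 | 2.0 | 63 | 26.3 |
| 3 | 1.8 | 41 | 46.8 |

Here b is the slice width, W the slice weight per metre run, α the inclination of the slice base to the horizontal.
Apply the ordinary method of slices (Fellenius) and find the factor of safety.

FS = 1.43

Ordinary method of slices: FS = Σ[c'·Δl_i + (W_i cosα_i)·tanφ'] / Σ W_i sinα_i, with Δl_i = b_i / cosα_i.
Slice 1: Δl = 2.9/cos4.2° = 2.908 m; N'_1 = 50·cos4.2° = 49.9; c'Δl = 11.34; W sinα = 3.7
Slice 2: Δl = 2.0/cos26.3° = 2.231 m; N'_2 = 63·cos26.3° = 56.5; c'Δl = 8.70; W sinα = 27.9
Slice 3: Δl = 1.8/cos46.8° = 2.629 m; N'_3 = 41·cos46.8° = 28.1; c'Δl = 10.25; W sinα = 29.9
Σc'Δl = 30.3 kN/m; ΣN' = 134.4 kN/m; ΣW sinα = 61.5 kN/m
Resisting = 30.3 + 134.4·tan23.2° = 30.3 + 57.6 = 87.9 kN/m
FS = 87.9 / 61.5 = 1.430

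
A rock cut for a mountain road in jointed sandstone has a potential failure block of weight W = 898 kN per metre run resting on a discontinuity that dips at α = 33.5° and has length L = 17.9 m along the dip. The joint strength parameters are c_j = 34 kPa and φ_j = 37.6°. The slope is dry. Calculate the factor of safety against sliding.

FS = 2.39

Resolving the block weight along and normal to the plane and applying the Mohr–Coulomb strength on the joint:
N' = W cosα = 898·cos33.5° = 748.8 kN/m
Driving force T = W sinα = 898·sin33.5° = 495.6 kN/m
Resisting force R = c_j·L + N'·tanφ_j = 34·17.9 + 748.8·tan37.6° = 608.6 + 576.7 = 1185.3 kN/m
FS = R / T = 1185.3 / 495.6 = 2.391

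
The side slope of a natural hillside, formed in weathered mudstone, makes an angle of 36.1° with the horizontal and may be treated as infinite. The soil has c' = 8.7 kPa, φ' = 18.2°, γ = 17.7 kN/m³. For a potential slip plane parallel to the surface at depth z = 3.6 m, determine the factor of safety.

For an infinite slope with a slip plane parallel to the surface (no pore pressure): FS = [c' + γz cos²β tanφ'] / [γz sinβ cosβ].
γz = 17.7·3.6 = 63.72 kN/m²
Numerator = 8.7 + 63.72·cos²36.1°·tan18.2° = 8.7 + 63.72·0.6528·0.3288 = 22.377 kPa
Denominator = 63.72·sin36.1°·cos36.1° = 63.72·0.5892·0.8080 = 30.335 kPa
FS = 22.377 / 30.335 = 0.738

FS = 0.74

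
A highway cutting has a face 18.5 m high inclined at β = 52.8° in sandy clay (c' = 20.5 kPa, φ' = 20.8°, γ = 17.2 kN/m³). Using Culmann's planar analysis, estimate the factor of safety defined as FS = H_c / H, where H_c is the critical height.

H_c = (4c'/γ) · sinβ cosφ' / [1 − cos(β − φ')]
    = (4·20.5/17.2) · sin52.8°·cos20.8° / [1 − cos32.0°]
    = 4.767 · 0.7446 / 0.1520 = 23.36 m
FS = H_c / H = 23.36 / 18.5 = 1.263

FS = 1.26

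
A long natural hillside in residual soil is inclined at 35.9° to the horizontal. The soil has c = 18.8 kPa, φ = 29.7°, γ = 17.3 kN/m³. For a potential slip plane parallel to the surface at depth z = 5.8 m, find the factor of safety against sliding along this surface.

FS = 1.18

For an infinite slope with a slip plane parallel to the surface (no pore pressure): FS = [c + γz cos²β tanφ] / [γz sinβ cosβ].
γz = 17.3·5.8 = 100.34 kN/m²
Numerator = 18.8 + 100.34·cos²35.9°·tan29.7° = 18.8 + 100.34·0.6562·0.5704 = 56.354 kPa
Denominator = 100.34·sin35.9°·cos35.9° = 100.34·0.5864·0.8100 = 47.660 kPa
FS = 56.354 / 47.660 = 1.182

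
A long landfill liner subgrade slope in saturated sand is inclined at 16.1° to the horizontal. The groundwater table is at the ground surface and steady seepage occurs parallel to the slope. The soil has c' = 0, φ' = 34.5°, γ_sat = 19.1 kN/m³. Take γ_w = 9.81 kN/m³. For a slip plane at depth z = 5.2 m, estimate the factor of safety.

With seepage parallel to the slope and the water table at the surface, the effective normal stress on the slip plane uses the buoyant unit weight γ' = γ_sat − γ_w while the driving shear stress uses γ_sat:
FS = [c' + γ' z cos²β tanφ'] / [γ_sat z sinβ cosβ]
(For c' = 0 this reduces to FS = (γ'/γ_sat)·tanφ'/tanβ.)
γ' = 19.1 − 9.81 = 9.29 kN/m³
Numerator = 0.0 + 9.29·5.2·cos²16.1°·tan34.5° = 0.0 + 9.29·5.2·0.9231·0.6873 = 30.648 kPa
Denominator = 19.1·5.2·sin16.1°·cos16.1° = 19.1·5.2·0.2773·0.9608 = 26.463 kPa
FS = 30.648 / 26.463 = 1.158

FS = 1.16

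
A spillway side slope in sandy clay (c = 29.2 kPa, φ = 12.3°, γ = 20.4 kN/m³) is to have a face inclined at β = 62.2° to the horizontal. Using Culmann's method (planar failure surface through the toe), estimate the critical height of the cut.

Culmann's analysis gives the critical failure plane at α_cr = (β + φ)/2 = (62.2 + 12.3)/2 = 37.2°, and the critical height
H_c = (4c/γ) · sinβ cosφ / [1 − cos(β − φ)]
    = (4·29.2/20.4) · sin62.2°·cos12.3° / [1 − cos(49.9°)]
    = 5.725 · 0.8846·0.9770 / [1 − 0.6441]
    = 5.725 · 0.8643 / 0.3559
    = 13.90 m

H_c = 13.90 m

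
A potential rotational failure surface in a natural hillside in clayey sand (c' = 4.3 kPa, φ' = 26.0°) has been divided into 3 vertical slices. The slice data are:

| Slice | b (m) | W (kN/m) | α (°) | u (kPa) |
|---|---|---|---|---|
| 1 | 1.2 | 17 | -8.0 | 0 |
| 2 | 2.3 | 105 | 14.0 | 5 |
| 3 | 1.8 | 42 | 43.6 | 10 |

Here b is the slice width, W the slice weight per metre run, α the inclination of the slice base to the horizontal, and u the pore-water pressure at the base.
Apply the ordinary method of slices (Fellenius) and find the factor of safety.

FS = 1.56

Ordinary method of slices: FS = Σ[c'·Δl_i + (W_i cosα_i − u_i·Δl_i)·tanφ'] / Σ W_i sinα_i, with Δl_i = b_i / cosα_i.
Slice 1: Δl = 1.2/cos(-8.0°) = 1.212 m; N'_1 = 17·cos(-8.0°) − 0·1.212 = 16.8; c'Δl = 5.21; W sinα = -2.4
Slice 2: Δl = 2.3/cos14.0° = 2.370 m; N'_2 = 105·cos14.0° − 5·2.370 = 90.0; c'Δl = 10.19; W sinα = 25.4
Slice 3: Δl = 1.8/cos43.6° = 2.486 m; N'_3 = 42·cos43.6° − 10·2.486 = 5.6; c'Δl = 10.69; W sinα = 29.0
Σc'Δl = 26.1 kN/m; ΣN' = 112.4 kN/m; ΣW sinα = 52.0 kN/m
Resisting = 26.1 + 112.4·tan26.0° = 26.1 + 54.8 = 80.9 kN/m
FS = 80.9 / 52.0 = 1.556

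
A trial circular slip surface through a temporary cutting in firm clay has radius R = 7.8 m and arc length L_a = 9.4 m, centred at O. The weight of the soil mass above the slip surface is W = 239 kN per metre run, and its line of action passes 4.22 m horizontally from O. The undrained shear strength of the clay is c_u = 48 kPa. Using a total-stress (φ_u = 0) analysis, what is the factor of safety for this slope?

Taking moments about the centre O, the resisting moment is provided by the undrained shear strength acting along the arc:
M_R = c_u·L_a·R = 48·9.40·7.8 = 3519.4 kN·m/m
M_D = W·d = 239·4.22 = 1008.6 kN·m/m
FS = M_R / M_D = 3519.4 / 1008.6 = 3.489

FS = 3.49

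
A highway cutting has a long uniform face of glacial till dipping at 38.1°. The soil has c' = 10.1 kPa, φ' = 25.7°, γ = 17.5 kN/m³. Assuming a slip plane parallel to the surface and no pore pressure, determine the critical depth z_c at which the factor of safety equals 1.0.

Setting FS = 1.00 in FS = [c' + γz cos²β tanφ'] / [γz sinβ cosβ] and solving for z:
z = c' / [γ cosβ (FS·sinβ − cosβ·tanφ')]
  = 10.1 / [17.5·cos38.1°·(1.00·sin38.1° − cos38.1°·tan25.7°)]
  = 10.1 / [17.5·0.7869·(1.00·0.6170 − 0.7869·0.4813)]
  = 10.1 / 3.2818 = 3.078 m

z_c = 3.08 m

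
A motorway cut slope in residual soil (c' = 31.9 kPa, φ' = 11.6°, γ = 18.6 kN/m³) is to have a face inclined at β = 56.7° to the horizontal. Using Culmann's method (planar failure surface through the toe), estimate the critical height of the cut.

H_c = 19.10 m

Culmann's analysis gives the critical failure plane at α_cr = (β + φ')/2 = (56.7 + 11.6)/2 = 34.1°, and the critical height
H_c = (4c'/γ) · sinβ cosφ' / [1 − cos(β − φ')]
    = (4·31.9/18.6) · sin56.7°·cos11.6° / [1 − cos(45.1°)]
    = 6.860 · 0.8358·0.9796 / [1 − 0.7059]
    = 6.860 · 0.8187 / 0.2941
    = 19.10 m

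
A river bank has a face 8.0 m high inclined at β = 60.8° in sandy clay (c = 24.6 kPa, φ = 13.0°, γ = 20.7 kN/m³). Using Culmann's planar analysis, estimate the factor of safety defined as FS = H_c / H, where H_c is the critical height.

FS = 1.54

H_c = (4c/γ) · sinβ cosφ / [1 − cos(β − φ)]
    = (4·24.6/20.7) · sin60.8°·cos13.0° / [1 − cos47.8°]
    = 4.754 · 0.8505 / 0.3283 = 12.32 m
FS = H_c / H = 12.32 / 8.0 = 1.540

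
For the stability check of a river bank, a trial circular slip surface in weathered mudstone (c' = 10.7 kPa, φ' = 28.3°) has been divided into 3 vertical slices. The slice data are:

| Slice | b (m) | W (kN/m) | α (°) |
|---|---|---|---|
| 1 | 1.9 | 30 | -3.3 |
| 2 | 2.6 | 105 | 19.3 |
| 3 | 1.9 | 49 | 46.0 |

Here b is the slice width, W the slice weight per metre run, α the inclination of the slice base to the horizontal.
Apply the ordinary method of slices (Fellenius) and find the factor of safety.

FS = 2.45

Ordinary method of slices: FS = Σ[c'·Δl_i + (W_i cosα_i)·tanφ'] / Σ W_i sinα_i, with Δl_i = b_i / cosα_i.
Slice 1: Δl = 1.9/cos(-3.3°) = 1.903 m; N'_1 = 30·cos(-3.3°) = 30.0; c'Δl = 20.36; W sinα = -1.7
Slice 2: Δl = 2.6/cos19.3° = 2.755 m; N'_2 = 105·cos19.3° = 99.1; c'Δl = 29.48; W sinα = 34.7
Slice 3: Δl = 1.9/cos46.0° = 2.735 m; N'_3 = 49·cos46.0° = 34.0; c'Δl = 29.27; W sinα = 35.2
Σc'Δl = 79.1 kN/m; ΣN' = 163.1 kN/m; ΣW sinα = 68.2 kN/m
Resisting = 79.1 + 163.1·tan28.3° = 79.1 + 87.8 = 166.9 kN/m
FS = 166.9 / 68.2 = 2.447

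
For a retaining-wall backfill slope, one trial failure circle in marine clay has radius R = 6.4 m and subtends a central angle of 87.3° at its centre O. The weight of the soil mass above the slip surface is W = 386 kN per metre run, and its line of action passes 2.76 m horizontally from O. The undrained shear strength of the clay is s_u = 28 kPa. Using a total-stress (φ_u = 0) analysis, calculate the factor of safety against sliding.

FS = 1.64

Taking moments about the centre O, the resisting moment is provided by the undrained shear strength acting along the arc:
Arc length L_a = R·θ = 6.4·(87.3°·π/180) = 6.4·1.5237 = 9.75 m
M_R = s_u·L_a·R = 28·9.75·6.4 = 1747.5 kN·m/m
M_D = W·d = 386·2.76 = 1065.4 kN·m/m
FS = M_R / M_D = 1747.5 / 1065.4 = 1.640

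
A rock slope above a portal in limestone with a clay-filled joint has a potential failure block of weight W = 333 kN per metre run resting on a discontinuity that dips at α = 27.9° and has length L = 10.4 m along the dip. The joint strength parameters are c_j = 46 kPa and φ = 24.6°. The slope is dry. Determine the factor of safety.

Resolving the block weight along and normal to the plane and applying the Mohr–Coulomb strength on the joint:
N' = W cosα = 333·cos27.9° = 294.3 kN/m
Driving force T = W sinα = 333·sin27.9° = 155.8 kN/m
Resisting force R = c_j·L + N'·tanφ = 46·10.4 + 294.3·tan24.6° = 478.4 + 134.7 = 613.1 kN/m
FS = R / T = 613.1 / 155.8 = 3.935

FS = 3.93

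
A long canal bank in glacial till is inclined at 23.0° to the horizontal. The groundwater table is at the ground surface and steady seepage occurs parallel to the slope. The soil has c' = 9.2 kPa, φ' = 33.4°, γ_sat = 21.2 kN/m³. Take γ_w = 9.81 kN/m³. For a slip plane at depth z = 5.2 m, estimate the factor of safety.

With seepage parallel to the slope and the water table at the surface, the effective normal stress on the slip plane uses the buoyant unit weight γ' = γ_sat − γ_w while the driving shear stress uses γ_sat:
FS = [c' + γ' z cos²β tanφ'] / [γ_sat z sinβ cosβ]
γ' = 21.2 − 9.81 = 11.39 kN/m³
Numerator = 9.2 + 11.39·5.2·cos²23.0°·tan33.4° = 9.2 + 11.39·5.2·0.8473·0.6594 = 42.291 kPa
Denominator = 21.2·5.2·sin23.0°·cos23.0° = 21.2·5.2·0.3907·0.9205 = 39.650 kPa
FS = 42.291 / 39.650 = 1.067

FS = 1.07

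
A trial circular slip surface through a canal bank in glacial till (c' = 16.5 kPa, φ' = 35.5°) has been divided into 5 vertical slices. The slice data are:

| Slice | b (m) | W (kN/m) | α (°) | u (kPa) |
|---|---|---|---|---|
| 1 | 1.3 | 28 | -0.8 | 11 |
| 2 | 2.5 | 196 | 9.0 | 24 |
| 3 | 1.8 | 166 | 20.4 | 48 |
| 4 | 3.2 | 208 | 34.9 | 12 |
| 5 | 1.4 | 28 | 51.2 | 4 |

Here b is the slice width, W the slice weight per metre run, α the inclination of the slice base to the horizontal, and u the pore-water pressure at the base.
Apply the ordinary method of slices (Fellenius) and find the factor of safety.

FS = 1.92

Ordinary method of slices: FS = Σ[c'·Δl_i + (W_i cosα_i − u_i·Δl_i)·tanφ'] / Σ W_i sinα_i, with Δl_i = b_i / cosα_i.
Slice 1: Δl = 1.3/cos(-0.8°) = 1.300 m; N'_1 = 28·cos(-0.8°) − 11·1.300 = 13.7; c'Δl = 21.45; W sinα = -0.4
Slice 2: Δl = 2.5/cos9.0° = 2.531 m; N'_2 = 196·cos9.0° − 24·2.531 = 132.8; c'Δl = 41.76; W sinα = 30.7
Slice 3: Δl = 1.8/cos20.4° = 1.920 m; N'_3 = 166·cos20.4° − 48·1.920 = 63.4; c'Δl = 31.69; W sinα = 57.9
Slice 4: Δl = 3.2/cos34.9° = 3.902 m; N'_4 = 208·cos34.9° − 12·3.902 = 123.8; c'Δl = 64.38; W sinα = 119.0
Slice 5: Δl = 1.4/cos51.2° = 2.234 m; N'_5 = 28·cos51.2° − 4·2.234 = 8.6; c'Δl = 36.87; W sinα = 21.8
Σc'Δl = 196.1 kN/m; ΣN' = 342.3 kN/m; ΣW sinα = 229.0 kN/m
Resisting = 196.1 + 342.3·tan35.5° = 196.1 + 244.2 = 440.3 kN/m
FS = 440.3 / 229.0 = 1.923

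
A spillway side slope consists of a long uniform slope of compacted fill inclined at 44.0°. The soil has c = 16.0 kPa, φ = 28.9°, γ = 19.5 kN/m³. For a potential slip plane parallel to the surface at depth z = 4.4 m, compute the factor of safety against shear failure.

FS = 0.94

For an infinite slope with a slip plane parallel to the surface (no pore pressure): FS = [c + γz cos²β tanφ] / [γz sinβ cosβ].
γz = 19.5·4.4 = 85.80 kN/m²
Numerator = 16.0 + 85.80·cos²44.0°·tan28.9° = 16.0 + 85.80·0.5174·0.5520 = 40.509 kPa
Denominator = 85.80·sin44.0°·cos44.0° = 85.80·0.6947·0.7193 = 42.874 kPa
FS = 40.509 / 42.874 = 0.945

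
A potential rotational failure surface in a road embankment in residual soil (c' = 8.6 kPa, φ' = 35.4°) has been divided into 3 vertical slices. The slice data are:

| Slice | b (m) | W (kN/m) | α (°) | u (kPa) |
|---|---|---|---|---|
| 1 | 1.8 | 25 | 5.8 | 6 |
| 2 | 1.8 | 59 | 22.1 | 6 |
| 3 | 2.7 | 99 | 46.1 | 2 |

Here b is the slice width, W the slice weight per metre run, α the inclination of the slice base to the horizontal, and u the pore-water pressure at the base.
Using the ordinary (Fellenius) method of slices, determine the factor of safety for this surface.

FS = 1.56

Ordinary method of slices: FS = Σ[c'·Δl_i + (W_i cosα_i − u_i·Δl_i)·tanφ'] / Σ W_i sinα_i, with Δl_i = b_i / cosα_i.
Slice 1: Δl = 1.8/cos5.8° = 1.809 m; N'_1 = 25·cos5.8° − 6·1.809 = 14.0; c'Δl = 15.56; W sinα = 2.5
Slice 2: Δl = 1.8/cos22.1° = 1.943 m; N'_2 = 59·cos22.1° − 6·1.943 = 43.0; c'Δl = 16.71; W sinα = 22.2
Slice 3: Δl = 2.7/cos46.1° = 3.894 m; N'_3 = 99·cos46.1° − 2·3.894 = 60.9; c'Δl = 33.49; W sinα = 71.3
Σc'Δl = 65.8 kN/m; ΣN' = 117.9 kN/m; ΣW sinα = 96.1 kN/m
Resisting = 65.8 + 117.9·tan35.4° = 65.8 + 83.8 = 149.5 kN/m
FS = 149.5 / 96.1 = 1.557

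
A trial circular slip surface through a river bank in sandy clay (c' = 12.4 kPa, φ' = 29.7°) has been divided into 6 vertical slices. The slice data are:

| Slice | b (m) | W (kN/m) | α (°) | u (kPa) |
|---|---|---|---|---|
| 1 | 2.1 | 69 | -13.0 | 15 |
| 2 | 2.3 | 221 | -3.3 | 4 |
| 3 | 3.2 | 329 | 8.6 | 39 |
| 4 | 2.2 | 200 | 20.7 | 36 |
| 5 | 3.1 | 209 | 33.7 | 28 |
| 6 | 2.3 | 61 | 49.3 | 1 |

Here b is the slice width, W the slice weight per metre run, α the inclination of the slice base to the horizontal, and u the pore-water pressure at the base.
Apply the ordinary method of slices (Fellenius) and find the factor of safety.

Ordinary method of slices: FS = Σ[c'·Δl_i + (W_i cosα_i − u_i·Δl_i)·tanφ'] / Σ W_i sinα_i, with Δl_i = b_i / cosα_i.
Slice 1: Δl = 2.1/cos(-13.0°) = 2.155 m; N'_1 = 69·cos(-13.0°) − 15·2.155 = 34.9; c'Δl = 26.72; W sinα = -15.5
Slice 2: Δl = 2.3/cos(-3.3°) = 2.304 m; N'_2 = 221·cos(-3.3°) − 4·2.304 = 211.4; c'Δl = 28.57; W sinα = -12.7
Slice 3: Δl = 3.2/cos8.6° = 3.236 m; N'_3 = 329·cos8.6° − 39·3.236 = 199.1; c'Δl = 40.13; W sinα = 49.2
Slice 4: Δl = 2.2/cos20.7° = 2.352 m; N'_4 = 200·cos20.7° − 36·2.352 = 102.4; c'Δl = 29.16; W sinα = 70.7
Slice 5: Δl = 3.1/cos33.7° = 3.726 m; N'_5 = 209·cos33.7° − 28·3.726 = 69.5; c'Δl = 46.20; W sinα = 116.0
Slice 6: Δl = 2.3/cos49.3° = 3.527 m; N'_6 = 61·cos49.3° − 1·3.527 = 36.3; c'Δl = 43.74; W sinα = 46.2
Σc'Δl = 214.5 kN/m; ΣN' = 653.6 kN/m; ΣW sinα = 253.9 kN/m
Resisting = 214.5 + 653.6·tan29.7° = 214.5 + 372.8 = 587.3 kN/m
FS = 587.3 / 253.9 = 2.314

FS = 2.31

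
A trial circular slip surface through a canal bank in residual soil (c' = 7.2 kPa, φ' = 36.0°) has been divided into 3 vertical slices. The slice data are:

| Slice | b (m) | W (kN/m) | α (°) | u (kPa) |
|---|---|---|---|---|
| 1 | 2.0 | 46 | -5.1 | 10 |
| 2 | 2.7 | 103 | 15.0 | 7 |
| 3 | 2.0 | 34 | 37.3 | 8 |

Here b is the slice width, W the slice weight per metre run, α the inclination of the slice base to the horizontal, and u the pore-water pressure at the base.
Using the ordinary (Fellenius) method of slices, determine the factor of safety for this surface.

Ordinary method of slices: FS = Σ[c'·Δl_i + (W_i cosα_i − u_i·Δl_i)·tanφ'] / Σ W_i sinα_i, with Δl_i = b_i / cosα_i.
Slice 1: Δl = 2.0/cos(-5.1°) = 2.008 m; N'_1 = 46·cos(-5.1°) − 10·2.008 = 25.7; c'Δl = 14.46; W sinα = -4.1
Slice 2: Δl = 2.7/cos15.0° = 2.795 m; N'_2 = 103·cos15.0° − 7·2.795 = 79.9; c'Δl = 20.13; W sinα = 26.7
Slice 3: Δl = 2.0/cos37.3° = 2.514 m; N'_3 = 34·cos37.3° − 8·2.514 = 6.9; c'Δl = 18.10; W sinα = 20.6
Σc'Δl = 52.7 kN/m; ΣN' = 112.6 kN/m; ΣW sinα = 43.2 kN/m
Resisting = 52.7 + 112.6·tan36.0° = 52.7 + 81.8 = 134.5 kN/m
FS = 134.5 / 43.2 = 3.115

FS = 3.12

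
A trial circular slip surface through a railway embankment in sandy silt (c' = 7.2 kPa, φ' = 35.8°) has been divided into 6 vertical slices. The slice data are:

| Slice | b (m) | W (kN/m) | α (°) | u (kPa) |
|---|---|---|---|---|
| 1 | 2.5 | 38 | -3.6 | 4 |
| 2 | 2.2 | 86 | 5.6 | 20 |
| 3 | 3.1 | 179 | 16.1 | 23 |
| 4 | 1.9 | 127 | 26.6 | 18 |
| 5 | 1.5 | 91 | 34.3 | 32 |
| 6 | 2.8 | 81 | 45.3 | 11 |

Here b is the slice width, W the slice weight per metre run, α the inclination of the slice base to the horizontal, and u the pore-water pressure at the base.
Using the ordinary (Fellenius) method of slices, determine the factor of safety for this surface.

Ordinary method of slices: FS = Σ[c'·Δl_i + (W_i cosα_i − u_i·Δl_i)·tanφ'] / Σ W_i sinα_i, with Δl_i = b_i / cosα_i.
Slice 1: Δl = 2.5/cos(-3.6°) = 2.505 m; N'_1 = 38·cos(-3.6°) − 4·2.505 = 27.9; c'Δl = 18.04; W sinα = -2.4
Slice 2: Δl = 2.2/cos5.6° = 2.211 m; N'_2 = 86·cos5.6° − 20·2.211 = 41.4; c'Δl = 15.92; W sinα = 8.4
Slice 3: Δl = 3.1/cos16.1° = 3.227 m; N'_3 = 179·cos16.1° − 23·3.227 = 97.8; c'Δl = 23.23; W sinα = 49.6
Slice 4: Δl = 1.9/cos26.6° = 2.125 m; N'_4 = 127·cos26.6° − 18·2.125 = 75.3; c'Δl = 15.30; W sinα = 56.9
Slice 5: Δl = 1.5/cos34.3° = 1.816 m; N'_5 = 91·cos34.3° − 32·1.816 = 17.1; c'Δl = 13.07; W sinα = 51.3
Slice 6: Δl = 2.8/cos45.3° = 3.981 m; N'_6 = 81·cos45.3° − 11·3.981 = 13.2; c'Δl = 28.66; W sinα = 57.6
Σc'Δl = 114.2 kN/m; ΣN' = 272.6 kN/m; ΣW sinα = 221.4 kN/m
Resisting = 114.2 + 272.6·tan35.8° = 114.2 + 196.6 = 310.8 kN/m
FS = 310.8 / 221.4 = 1.404

FS = 1.40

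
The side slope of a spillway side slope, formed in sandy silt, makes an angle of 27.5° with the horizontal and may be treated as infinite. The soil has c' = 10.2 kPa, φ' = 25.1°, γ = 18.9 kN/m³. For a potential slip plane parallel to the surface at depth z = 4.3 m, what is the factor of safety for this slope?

FS = 1.21

For an infinite slope with a slip plane parallel to the surface (no pore pressure): FS = [c' + γz cos²β tanφ'] / [γz sinβ cosβ].
γz = 18.9·4.3 = 81.27 kN/m²
Numerator = 10.2 + 81.27·cos²27.5°·tan25.1° = 10.2 + 81.27·0.7868·0.4684 = 40.153 kPa
Denominator = 81.27·sin27.5°·cos27.5° = 81.27·0.4617·0.8870 = 33.286 kPa
FS = 40.153 / 33.286 = 1.206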